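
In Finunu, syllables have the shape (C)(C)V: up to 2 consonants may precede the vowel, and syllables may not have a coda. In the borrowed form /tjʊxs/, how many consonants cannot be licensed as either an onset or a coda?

Syllabifying with onset maximization leaves /x/, /s/ stranded (no codas are permitted; onsets may contain at most 2 consonants).

2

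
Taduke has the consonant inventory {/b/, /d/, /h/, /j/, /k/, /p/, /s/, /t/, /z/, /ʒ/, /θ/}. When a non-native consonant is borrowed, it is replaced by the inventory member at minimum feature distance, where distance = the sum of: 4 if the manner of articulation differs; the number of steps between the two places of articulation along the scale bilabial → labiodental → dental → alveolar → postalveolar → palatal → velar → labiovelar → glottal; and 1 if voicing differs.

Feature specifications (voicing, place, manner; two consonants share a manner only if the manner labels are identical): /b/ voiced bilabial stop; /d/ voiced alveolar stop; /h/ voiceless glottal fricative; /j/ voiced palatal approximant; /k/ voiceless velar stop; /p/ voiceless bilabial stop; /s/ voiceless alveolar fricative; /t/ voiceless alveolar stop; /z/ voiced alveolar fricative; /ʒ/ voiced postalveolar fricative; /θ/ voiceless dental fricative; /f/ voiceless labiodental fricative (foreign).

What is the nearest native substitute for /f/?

θ

/θ/ is closest: same manner (fricative), place distance 1 (labiodental→dental), same voicing; total 1. Next closest is /s/ at distance 2.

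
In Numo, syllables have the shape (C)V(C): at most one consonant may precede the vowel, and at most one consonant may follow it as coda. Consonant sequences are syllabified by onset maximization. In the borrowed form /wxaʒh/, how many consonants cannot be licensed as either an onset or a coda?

The consonants /w/, /h/ cannot be parsed into a legal (C)V(C) syllable (at most one coda consonant is licensed; onsets are limited to one consonant).

2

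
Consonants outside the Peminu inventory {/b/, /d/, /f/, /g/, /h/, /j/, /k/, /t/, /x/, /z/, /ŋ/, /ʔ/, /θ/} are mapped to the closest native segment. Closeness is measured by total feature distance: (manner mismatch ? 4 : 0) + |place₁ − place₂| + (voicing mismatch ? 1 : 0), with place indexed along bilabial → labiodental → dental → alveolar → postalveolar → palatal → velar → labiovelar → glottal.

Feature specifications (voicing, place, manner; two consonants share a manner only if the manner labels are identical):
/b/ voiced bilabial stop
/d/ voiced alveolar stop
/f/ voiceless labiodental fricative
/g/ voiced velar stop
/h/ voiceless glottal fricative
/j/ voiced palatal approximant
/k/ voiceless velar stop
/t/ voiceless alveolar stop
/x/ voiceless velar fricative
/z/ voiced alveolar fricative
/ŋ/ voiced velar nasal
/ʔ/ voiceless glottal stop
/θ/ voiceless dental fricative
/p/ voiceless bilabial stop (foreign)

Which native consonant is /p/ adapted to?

b

/b/ is closest: same manner (stop), place distance 0 (bilabial→bilabial), voicing differs (+1); total 1. Next closest is /t/ at distance 3.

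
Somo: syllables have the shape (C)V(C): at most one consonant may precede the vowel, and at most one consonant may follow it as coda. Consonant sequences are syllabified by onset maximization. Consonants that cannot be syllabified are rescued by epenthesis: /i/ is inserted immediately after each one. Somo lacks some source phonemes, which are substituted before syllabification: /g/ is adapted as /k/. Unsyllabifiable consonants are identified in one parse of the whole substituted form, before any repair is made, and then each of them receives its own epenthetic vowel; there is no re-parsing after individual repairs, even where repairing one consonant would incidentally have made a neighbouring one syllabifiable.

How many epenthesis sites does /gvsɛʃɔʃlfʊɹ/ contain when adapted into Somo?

After substitution the input is /kvsɛʃɔʃlfʊɹ/.
The unsyllabifiable consonants are /k/, /v/, /l/; each receives one epenthetic vowel.

3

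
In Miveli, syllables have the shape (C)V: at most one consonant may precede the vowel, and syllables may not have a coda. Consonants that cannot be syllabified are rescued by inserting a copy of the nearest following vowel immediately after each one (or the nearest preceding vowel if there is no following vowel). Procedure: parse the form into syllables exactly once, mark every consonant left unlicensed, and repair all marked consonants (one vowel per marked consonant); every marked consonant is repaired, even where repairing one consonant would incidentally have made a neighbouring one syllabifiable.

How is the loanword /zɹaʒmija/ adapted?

The consonants /z/, /ʒ/ cannot be parsed into a legal (C)V syllable (no codas are permitted; onsets are limited to one consonant).
Inserting the epenthetic vowel yields /z/ → /za/, /ʒ/ → /ʒi/.

zaɹaʒimija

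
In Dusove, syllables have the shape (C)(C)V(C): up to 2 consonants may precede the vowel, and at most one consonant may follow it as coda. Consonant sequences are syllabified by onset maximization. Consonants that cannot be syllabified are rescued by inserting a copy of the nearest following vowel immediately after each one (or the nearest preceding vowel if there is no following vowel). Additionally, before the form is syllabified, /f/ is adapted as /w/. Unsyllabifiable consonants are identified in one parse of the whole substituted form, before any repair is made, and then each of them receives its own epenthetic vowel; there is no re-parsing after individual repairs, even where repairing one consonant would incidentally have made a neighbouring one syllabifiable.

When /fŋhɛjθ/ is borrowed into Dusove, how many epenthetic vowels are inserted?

2

After substitution the input is /wŋhɛjθ/.
The unsyllabifiable consonants are /w/, /θ/; each receives one epenthetic vowel.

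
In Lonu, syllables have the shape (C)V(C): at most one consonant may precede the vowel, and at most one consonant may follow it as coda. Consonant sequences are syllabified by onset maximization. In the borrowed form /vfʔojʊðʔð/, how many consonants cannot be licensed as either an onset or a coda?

Under (C)V(C), the unsyllabifiable consonants are /v/, /f/, /ʔ/, /ð/ (at most one coda consonant is licensed; onsets are limited to one consonant).

4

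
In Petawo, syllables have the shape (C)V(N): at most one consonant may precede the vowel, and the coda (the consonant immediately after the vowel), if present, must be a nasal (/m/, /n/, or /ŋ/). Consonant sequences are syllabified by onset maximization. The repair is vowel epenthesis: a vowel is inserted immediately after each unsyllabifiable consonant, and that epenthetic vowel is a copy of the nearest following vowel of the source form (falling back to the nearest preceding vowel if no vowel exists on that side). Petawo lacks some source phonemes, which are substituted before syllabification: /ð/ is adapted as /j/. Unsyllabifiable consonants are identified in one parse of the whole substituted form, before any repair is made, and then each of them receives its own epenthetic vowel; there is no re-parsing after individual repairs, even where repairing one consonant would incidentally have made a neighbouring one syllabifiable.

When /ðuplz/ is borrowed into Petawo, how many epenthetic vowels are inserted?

3

After substitution the input is /juplz/.
The unsyllabifiable consonants are /p/, /l/, /z/; each receives one epenthetic vowel.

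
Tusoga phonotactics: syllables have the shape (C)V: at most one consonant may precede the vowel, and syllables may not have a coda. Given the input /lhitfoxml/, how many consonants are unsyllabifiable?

5

The consonants /l/, /t/, /x/, /m/, /l/ cannot be parsed into a legal (C)V syllable (no codas are permitted; onsets are limited to one consonant).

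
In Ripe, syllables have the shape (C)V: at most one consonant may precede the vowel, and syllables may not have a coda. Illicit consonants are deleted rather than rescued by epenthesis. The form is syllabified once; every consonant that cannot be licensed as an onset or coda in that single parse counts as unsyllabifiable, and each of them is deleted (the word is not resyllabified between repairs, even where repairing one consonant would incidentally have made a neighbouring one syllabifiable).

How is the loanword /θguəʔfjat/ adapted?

Syllabifying with onset maximization leaves /θ/, /ʔ/, /f/, /t/ stranded (no codas are permitted; onsets are limited to one consonant).
Deletion applies to /θ/, /ʔ/, /f/, /t/.

guəja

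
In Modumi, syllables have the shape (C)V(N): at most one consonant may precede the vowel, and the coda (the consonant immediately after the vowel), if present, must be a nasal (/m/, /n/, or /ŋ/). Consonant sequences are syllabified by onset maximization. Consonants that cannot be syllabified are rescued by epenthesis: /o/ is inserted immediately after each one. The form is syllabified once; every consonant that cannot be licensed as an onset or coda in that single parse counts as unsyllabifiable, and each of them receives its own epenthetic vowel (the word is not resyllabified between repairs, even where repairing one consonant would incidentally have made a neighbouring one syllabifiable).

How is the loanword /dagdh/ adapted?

Syllabifying with onset maximization leaves /g/, /d/, /h/ stranded (only a nasal (/m/, /n/, or /ŋ/) is licensed in coda position; onsets are limited to one consonant).
Epenthesis after each stranded consonant: /g/ → /go/, /d/ → /do/, /h/ → /ho/.

dagodoho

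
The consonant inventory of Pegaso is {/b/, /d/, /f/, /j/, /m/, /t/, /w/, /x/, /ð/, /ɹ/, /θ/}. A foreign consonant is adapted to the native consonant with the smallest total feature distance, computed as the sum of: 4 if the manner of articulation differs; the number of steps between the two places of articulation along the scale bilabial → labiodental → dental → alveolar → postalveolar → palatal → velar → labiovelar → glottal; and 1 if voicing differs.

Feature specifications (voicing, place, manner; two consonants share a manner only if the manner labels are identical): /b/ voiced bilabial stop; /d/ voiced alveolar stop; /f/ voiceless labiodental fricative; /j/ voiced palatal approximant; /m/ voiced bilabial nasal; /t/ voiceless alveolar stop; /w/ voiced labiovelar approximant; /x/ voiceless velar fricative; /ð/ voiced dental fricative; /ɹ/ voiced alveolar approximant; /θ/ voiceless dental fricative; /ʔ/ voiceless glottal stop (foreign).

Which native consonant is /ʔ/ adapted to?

t

/t/ is closest: same manner (stop), place distance 5 (glottal→alveolar), same voicing; total 5. Next closest is /d/ at distance 6.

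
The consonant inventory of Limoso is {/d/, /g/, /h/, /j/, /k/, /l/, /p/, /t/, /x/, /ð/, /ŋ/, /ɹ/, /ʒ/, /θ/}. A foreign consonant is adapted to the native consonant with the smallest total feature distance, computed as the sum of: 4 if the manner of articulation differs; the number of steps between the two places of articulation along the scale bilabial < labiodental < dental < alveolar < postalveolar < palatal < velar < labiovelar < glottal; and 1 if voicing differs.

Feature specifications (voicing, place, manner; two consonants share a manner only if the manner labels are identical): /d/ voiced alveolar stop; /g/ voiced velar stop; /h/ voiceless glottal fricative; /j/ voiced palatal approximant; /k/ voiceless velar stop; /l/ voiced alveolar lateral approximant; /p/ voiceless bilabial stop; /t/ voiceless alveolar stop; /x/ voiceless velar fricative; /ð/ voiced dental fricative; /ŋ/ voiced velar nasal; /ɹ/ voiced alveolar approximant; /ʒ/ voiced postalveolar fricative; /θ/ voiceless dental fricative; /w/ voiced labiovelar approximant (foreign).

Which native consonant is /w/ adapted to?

/j/ is closest: same manner (approximant), place distance 2 (labiovelar→palatal), same voicing; total 2. Next closest is /ɹ/ at distance 4.

j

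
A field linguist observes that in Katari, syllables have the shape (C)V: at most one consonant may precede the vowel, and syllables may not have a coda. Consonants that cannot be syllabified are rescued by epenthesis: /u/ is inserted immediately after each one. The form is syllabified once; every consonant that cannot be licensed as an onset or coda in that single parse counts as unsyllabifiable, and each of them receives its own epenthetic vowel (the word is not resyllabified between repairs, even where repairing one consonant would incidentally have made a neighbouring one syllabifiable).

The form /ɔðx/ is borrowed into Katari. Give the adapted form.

ɔðuxu

Syllabifying with onset maximization leaves /ð/, /x/ stranded (no codas are permitted; onsets are limited to one consonant).
Epenthesis after each stranded consonant: /ð/ → /ðu/, /x/ → /xu/.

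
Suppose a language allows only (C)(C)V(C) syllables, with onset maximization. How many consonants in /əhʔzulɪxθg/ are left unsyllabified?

2

Syllabifying with onset maximization leaves /θ/, /g/ stranded (at most one coda consonant is licensed; onsets may contain at most 2 consonants).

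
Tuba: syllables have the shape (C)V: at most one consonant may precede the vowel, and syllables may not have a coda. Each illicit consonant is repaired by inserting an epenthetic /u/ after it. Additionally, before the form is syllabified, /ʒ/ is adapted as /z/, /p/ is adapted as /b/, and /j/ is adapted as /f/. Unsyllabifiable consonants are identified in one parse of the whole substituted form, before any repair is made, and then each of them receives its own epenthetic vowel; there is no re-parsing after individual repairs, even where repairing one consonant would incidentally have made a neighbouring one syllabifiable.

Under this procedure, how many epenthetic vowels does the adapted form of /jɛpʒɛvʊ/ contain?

After substitution the input is /fɛbzɛvʊ/.
The unsyllabifiable consonants are /b/; each receives one epenthetic vowel.

1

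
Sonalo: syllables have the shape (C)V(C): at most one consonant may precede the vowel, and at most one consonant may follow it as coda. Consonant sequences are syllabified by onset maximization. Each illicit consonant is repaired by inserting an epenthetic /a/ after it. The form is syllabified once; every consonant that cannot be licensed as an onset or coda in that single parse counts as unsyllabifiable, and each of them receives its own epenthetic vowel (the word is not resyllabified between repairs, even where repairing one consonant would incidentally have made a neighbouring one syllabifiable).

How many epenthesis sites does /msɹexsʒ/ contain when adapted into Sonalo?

The unsyllabifiable consonants are /m/, /s/, /s/, /ʒ/; each receives one epenthetic vowel.

4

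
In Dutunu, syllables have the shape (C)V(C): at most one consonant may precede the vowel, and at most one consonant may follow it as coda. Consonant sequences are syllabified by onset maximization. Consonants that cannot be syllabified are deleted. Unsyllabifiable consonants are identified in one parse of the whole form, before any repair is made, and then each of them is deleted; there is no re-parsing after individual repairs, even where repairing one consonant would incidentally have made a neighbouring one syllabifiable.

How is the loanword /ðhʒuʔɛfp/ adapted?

ʒuʔɛf

The consonants /ð/, /h/, /p/ cannot be parsed into a legal (C)V(C) syllable (at most one coda consonant is licensed; onsets are limited to one consonant).
Each unlicensed consonant is deleted: /ð/, /h/, /p/.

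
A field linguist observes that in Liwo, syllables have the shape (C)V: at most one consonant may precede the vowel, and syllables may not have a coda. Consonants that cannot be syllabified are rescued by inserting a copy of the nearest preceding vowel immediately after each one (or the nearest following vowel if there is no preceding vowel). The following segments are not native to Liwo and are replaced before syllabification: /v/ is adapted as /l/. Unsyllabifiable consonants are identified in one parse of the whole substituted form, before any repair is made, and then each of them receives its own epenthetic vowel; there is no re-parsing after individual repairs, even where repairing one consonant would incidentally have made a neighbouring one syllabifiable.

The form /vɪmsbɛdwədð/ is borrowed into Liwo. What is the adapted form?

lɪmɪsɪbɛdɛwədəðə

Substitution: /v/ → /l/, giving /lɪmsbɛdwədð/.
Syllabifying with onset maximization leaves /m/, /s/, /d/, /d/, /ð/ stranded (no codas are permitted; onsets are limited to one consonant).
Inserting the epenthetic vowel yields /m/ → /mɪ/, /s/ → /sɪ/, /d/ → /dɛ/, /d/ → /də/, /ð/ → /ðə/.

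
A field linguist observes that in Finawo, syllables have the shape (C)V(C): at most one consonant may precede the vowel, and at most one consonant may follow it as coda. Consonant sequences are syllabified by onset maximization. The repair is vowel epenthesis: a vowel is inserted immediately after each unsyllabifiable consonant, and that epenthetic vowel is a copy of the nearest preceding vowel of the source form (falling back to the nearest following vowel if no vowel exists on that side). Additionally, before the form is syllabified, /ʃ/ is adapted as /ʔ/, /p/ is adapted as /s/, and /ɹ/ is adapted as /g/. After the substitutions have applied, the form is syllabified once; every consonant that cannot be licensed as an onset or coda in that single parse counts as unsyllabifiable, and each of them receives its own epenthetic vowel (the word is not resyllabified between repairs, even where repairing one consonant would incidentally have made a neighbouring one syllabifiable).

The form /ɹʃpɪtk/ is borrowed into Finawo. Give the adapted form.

Substitution: /ɹ/ → /g/, /ʃ/ → /ʔ/, /p/ → /s/, giving /gʔsɪtk/.
The consonants /g/, /ʔ/, /k/ cannot be parsed into a legal (C)V(C) syllable (at most one coda consonant is licensed; onsets are limited to one consonant).
Each unlicensed consonant becomes the onset of a new syllable: /g/ → /gɪ/, /ʔ/ → /ʔɪ/, /k/ → /kɪ/.

gɪʔɪsɪtkɪ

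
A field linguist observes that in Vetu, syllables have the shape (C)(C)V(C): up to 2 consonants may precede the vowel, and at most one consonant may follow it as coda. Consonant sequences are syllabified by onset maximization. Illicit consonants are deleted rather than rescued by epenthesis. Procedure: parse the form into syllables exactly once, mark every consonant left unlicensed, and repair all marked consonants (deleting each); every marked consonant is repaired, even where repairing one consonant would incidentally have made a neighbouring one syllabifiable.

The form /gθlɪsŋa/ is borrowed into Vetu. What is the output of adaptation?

Under (C)(C)V(C), the unsyllabifiable consonants are /g/ (at most one coda consonant is licensed; onsets may contain at most 2 consonants).
Deletion applies to /g/.

θlɪsŋa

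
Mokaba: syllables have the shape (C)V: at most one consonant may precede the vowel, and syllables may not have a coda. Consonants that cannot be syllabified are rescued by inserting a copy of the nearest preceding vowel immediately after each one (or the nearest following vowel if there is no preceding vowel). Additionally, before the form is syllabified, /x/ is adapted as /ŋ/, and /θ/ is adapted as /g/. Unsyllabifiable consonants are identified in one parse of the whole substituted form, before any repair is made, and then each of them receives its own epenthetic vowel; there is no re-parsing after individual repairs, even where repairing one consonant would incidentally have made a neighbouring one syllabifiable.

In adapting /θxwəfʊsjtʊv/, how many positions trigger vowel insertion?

5

After substitution the input is /gŋwəfʊsjtʊv/.
The unsyllabifiable consonants are /g/, /ŋ/, /s/, /j/, /v/; each receives one epenthetic vowel.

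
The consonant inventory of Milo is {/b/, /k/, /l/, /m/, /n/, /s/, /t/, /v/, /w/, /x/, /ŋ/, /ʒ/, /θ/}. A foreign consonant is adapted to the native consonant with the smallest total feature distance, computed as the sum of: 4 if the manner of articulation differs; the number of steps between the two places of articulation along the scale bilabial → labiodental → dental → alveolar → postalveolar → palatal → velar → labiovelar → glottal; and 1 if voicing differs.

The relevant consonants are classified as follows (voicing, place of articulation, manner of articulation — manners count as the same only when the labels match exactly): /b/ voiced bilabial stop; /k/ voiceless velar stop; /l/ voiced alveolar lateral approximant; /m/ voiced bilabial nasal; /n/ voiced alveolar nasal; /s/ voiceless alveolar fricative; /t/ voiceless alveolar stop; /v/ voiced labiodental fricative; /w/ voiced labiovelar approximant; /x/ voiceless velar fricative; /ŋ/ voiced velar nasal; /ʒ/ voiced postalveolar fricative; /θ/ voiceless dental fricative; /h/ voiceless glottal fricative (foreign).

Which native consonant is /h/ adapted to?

x

/x/ is closest: same manner (fricative), place distance 2 (glottal→velar), same voicing; total 2. Next closest is /s/ at distance 5.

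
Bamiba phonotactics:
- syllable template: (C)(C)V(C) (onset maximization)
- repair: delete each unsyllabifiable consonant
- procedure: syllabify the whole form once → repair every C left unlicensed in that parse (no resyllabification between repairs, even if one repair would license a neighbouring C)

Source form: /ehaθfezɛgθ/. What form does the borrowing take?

ehaθfezɛg

Under (C)(C)V(C), the unsyllabifiable consonants are /θ/ (at most one coda consonant is licensed; onsets may contain at most 2 consonants).
Deletion applies to /θ/.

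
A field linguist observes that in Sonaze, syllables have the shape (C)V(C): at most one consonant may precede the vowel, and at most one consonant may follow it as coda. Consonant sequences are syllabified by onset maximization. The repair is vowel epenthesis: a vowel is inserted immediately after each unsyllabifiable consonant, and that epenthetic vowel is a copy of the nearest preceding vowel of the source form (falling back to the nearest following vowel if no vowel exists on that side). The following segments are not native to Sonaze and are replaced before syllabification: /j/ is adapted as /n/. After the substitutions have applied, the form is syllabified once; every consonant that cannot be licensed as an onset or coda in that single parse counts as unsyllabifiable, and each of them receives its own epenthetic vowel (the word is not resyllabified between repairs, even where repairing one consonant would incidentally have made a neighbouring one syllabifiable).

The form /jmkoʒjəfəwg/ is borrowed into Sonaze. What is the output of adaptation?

Substitution: /j/ → /n/, giving /nmkoʒnəfəwg/.
The consonants /n/, /m/, /g/ cannot be parsed into a legal (C)V(C) syllable (at most one coda consonant is licensed; onsets are limited to one consonant).
Each unlicensed consonant becomes the onset of a new syllable: /n/ → /no/, /m/ → /mo/, /g/ → /gə/.

nomokoʒnəfəwgə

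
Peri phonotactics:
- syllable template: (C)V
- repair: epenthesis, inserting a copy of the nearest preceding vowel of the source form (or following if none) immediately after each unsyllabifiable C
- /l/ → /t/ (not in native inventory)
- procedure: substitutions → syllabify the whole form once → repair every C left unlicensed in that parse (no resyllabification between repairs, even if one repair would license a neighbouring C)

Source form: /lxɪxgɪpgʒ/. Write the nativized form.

tɪxɪxɪgɪpɪgɪʒɪ

Substitution: /l/ → /t/, giving /txɪxgɪpgʒ/.
The consonants /t/, /x/, /p/, /g/, /ʒ/ cannot be parsed into a legal (C)V syllable (no codas are permitted; onsets are limited to one consonant).
Inserting the epenthetic vowel yields /t/ → /tɪ/, /x/ → /xɪ/, /p/ → /pɪ/, /g/ → /gɪ/, /ʒ/ → /ʒɪ/.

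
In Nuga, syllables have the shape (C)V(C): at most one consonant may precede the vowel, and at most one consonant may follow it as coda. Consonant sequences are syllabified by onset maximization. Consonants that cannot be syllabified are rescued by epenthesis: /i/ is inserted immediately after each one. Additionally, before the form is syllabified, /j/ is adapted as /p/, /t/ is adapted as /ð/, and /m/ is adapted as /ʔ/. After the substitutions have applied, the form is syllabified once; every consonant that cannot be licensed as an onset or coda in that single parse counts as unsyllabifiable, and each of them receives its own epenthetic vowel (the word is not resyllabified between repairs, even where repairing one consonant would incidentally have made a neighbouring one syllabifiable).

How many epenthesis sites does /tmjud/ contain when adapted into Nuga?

After substitution the input is /ðʔpud/.
The unsyllabifiable consonants are /ð/, /ʔ/; each receives one epenthetic vowel.

2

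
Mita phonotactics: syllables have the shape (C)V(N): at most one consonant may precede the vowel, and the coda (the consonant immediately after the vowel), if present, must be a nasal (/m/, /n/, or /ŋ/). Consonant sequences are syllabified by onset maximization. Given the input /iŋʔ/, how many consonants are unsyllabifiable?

1

Syllabifying with onset maximization leaves /ʔ/ stranded (only a nasal (/m/, /n/, or /ŋ/) is licensed in coda position; onsets are limited to one consonant).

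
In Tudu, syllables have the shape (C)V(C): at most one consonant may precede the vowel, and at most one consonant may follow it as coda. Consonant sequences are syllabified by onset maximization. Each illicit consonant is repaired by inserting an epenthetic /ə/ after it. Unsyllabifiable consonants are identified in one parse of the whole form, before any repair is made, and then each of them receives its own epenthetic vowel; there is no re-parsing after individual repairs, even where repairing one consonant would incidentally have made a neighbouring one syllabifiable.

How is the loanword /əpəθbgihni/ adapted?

əpəθbəgihni

The consonants /b/ cannot be parsed into a legal (C)V(C) syllable (at most one coda consonant is licensed; onsets are limited to one consonant).
Epenthesis after each stranded consonant: /b/ → /bə/.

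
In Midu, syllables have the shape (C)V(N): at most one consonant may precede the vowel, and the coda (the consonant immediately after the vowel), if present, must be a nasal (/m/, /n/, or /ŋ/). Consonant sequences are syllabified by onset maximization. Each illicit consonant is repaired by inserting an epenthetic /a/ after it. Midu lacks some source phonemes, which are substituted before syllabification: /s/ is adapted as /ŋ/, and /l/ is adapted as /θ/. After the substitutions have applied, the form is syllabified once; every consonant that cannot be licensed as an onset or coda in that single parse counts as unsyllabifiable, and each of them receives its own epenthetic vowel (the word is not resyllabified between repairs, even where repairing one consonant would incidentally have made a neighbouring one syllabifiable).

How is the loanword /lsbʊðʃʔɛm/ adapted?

Substitution: /l/ → /θ/, /s/ → /ŋ/, giving /θŋbʊðʃʔɛm/.
Syllabifying with onset maximization leaves /θ/, /ŋ/, /ð/, /ʃ/ stranded (only a nasal (/m/, /n/, or /ŋ/) is licensed in coda position; onsets are limited to one consonant).
Inserting the epenthetic vowel yields /θ/ → /θa/, /ŋ/ → /ŋa/, /ð/ → /ða/, /ʃ/ → /ʃa/.

θaŋabʊðaʃaʔɛm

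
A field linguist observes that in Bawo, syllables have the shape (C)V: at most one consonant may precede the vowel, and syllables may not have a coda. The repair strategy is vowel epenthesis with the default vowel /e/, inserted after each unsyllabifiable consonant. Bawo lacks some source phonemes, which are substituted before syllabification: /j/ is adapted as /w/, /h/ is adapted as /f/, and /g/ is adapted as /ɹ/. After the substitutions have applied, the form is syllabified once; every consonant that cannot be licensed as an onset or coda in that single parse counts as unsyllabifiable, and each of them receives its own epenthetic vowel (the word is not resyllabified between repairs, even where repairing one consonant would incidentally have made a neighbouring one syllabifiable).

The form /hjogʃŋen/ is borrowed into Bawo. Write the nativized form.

Substitution: /h/ → /f/, /j/ → /w/, /g/ → /ɹ/, giving /fwoɹʃŋen/.
The consonants /f/, /ɹ/, /ʃ/, /n/ cannot be parsed into a legal (C)V syllable (no codas are permitted; onsets are limited to one consonant).
Inserting the epenthetic vowel yields /f/ → /fe/, /ɹ/ → /ɹe/, /ʃ/ → /ʃe/, /n/ → /ne/.

fewoɹeʃeŋene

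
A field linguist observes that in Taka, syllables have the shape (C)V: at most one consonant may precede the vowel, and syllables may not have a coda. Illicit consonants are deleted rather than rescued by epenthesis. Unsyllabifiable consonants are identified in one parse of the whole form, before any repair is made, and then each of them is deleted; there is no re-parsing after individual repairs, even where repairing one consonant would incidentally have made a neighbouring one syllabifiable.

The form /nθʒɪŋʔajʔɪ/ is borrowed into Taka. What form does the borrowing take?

ʒɪʔaʔɪ

Syllabifying with onset maximization leaves /n/, /θ/, /ŋ/, /j/ stranded (no codas are permitted; onsets are limited to one consonant).
Deletion applies to /n/, /θ/, /ŋ/, /j/.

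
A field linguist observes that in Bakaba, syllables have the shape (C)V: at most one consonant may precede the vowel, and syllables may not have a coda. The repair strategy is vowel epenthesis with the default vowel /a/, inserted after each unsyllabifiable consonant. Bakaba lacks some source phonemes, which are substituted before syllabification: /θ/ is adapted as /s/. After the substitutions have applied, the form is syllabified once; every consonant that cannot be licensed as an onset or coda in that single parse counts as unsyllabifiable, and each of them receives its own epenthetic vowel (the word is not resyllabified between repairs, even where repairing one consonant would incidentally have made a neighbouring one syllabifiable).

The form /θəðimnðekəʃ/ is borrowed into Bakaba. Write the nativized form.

Substitution: /θ/ → /s/, giving /səðimnðekəʃ/.
Syllabifying with onset maximization leaves /m/, /n/, /ʃ/ stranded (no codas are permitted; onsets are limited to one consonant).
Inserting the epenthetic vowel yields /m/ → /ma/, /n/ → /na/, /ʃ/ → /ʃa/.

səðimanaðekəʃa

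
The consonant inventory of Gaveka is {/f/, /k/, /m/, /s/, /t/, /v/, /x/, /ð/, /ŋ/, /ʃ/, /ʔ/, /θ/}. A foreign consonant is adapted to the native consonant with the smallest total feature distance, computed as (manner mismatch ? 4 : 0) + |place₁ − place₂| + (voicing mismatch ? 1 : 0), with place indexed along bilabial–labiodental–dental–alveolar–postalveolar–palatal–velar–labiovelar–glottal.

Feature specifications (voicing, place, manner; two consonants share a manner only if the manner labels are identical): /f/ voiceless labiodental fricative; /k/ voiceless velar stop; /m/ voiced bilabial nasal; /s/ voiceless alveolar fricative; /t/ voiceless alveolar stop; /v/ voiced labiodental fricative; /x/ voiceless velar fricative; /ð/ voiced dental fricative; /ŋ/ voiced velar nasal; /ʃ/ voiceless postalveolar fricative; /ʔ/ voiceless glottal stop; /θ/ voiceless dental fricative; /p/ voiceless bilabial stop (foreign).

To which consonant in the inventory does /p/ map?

/t/ is closest: same manner (stop), place distance 3 (bilabial→alveolar), same voicing; total 3. Next closest is /f/ at distance 5.

t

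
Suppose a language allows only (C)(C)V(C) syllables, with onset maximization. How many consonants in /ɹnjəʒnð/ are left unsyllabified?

3

The consonants /ɹ/, /n/, /ð/ cannot be parsed into a legal (C)(C)V(C) syllable (at most one coda consonant is licensed; onsets may contain at most 2 consonants).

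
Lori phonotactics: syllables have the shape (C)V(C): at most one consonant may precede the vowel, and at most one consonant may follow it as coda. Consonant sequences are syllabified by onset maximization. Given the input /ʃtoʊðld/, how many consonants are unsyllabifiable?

3

The consonants /ʃ/, /l/, /d/ cannot be parsed into a legal (C)V(C) syllable (at most one coda consonant is licensed; onsets are limited to one consonant).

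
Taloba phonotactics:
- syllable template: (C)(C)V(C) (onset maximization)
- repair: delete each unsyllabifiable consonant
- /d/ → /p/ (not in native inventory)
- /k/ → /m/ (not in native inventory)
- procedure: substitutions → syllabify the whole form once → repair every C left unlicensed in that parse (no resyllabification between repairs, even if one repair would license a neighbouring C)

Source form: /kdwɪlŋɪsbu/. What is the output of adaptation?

Substitution: /k/ → /m/, /d/ → /p/, giving /mpwɪlŋɪsbu/.
Syllabifying with onset maximization leaves /m/ stranded (at most one coda consonant is licensed; onsets may contain at most 2 consonants).
Each unlicensed consonant is deleted: /m/.

pwɪlŋɪsbu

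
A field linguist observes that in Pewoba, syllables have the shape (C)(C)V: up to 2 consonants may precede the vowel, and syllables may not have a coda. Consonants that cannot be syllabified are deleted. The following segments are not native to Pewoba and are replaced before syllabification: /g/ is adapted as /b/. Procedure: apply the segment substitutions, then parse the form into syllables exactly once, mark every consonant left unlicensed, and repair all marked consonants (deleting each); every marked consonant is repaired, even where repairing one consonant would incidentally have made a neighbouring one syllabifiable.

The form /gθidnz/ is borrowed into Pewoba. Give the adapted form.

bθi

Substitution: /g/ → /b/, giving /bθidnz/.
Syllabifying with onset maximization leaves /d/, /n/, /z/ stranded (no codas are permitted; onsets may contain at most 2 consonants).
Deletion applies to /d/, /n/, /z/.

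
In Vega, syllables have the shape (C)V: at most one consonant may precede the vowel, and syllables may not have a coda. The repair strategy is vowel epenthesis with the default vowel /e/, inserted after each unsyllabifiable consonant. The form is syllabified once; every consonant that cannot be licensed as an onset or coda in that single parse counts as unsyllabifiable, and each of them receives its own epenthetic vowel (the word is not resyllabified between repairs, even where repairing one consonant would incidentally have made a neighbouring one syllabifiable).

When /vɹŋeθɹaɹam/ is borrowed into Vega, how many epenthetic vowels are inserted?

4

The unsyllabifiable consonants are /v/, /ɹ/, /θ/, /m/; each receives one epenthetic vowel.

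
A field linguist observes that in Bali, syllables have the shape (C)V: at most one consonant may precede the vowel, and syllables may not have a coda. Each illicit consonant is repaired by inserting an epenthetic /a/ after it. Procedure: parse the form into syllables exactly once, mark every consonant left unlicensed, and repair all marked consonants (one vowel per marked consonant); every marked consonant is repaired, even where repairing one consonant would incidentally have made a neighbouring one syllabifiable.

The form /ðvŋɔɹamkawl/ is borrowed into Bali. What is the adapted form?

ðavaŋɔɹamakawala

Under (C)V, the unsyllabifiable consonants are /ð/, /v/, /m/, /w/, /l/ (no codas are permitted; onsets are limited to one consonant).
Each unlicensed consonant becomes the onset of a new syllable: /ð/ → /ða/, /v/ → /va/, /m/ → /ma/, /w/ → /wa/, /l/ → /la/.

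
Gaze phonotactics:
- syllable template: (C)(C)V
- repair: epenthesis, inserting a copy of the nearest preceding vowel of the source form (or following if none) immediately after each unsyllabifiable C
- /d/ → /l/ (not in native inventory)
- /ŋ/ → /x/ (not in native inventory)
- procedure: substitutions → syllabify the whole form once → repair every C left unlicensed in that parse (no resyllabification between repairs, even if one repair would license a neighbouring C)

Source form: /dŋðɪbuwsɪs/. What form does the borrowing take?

Substitution: /d/ → /l/, /ŋ/ → /x/, giving /lxðɪbuwsɪs/.
The consonants /l/, /s/ cannot be parsed into a legal (C)(C)V syllable (no codas are permitted; onsets may contain at most 2 consonants).
Each unlicensed consonant becomes the onset of a new syllable: /l/ → /lɪ/, /s/ → /sɪ/.

lɪxðɪbuwsɪsɪ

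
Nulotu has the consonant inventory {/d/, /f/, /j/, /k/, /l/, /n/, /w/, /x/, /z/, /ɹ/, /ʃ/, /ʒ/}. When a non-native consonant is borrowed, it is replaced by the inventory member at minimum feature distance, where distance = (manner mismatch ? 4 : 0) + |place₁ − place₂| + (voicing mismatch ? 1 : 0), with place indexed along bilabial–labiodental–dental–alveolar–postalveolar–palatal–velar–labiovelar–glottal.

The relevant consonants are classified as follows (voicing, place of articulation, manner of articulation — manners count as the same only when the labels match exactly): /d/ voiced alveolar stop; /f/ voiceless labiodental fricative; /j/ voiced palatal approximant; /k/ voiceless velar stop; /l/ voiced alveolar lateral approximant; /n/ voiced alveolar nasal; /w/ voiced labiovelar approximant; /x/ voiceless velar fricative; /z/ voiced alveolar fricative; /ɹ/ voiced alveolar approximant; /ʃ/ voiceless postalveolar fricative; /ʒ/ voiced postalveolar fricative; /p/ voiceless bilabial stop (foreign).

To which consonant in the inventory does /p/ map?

d

/d/ is closest: same manner (stop), place distance 3 (bilabial→alveolar), voicing differs (+1); total 4. Next closest is /f/ at distance 5.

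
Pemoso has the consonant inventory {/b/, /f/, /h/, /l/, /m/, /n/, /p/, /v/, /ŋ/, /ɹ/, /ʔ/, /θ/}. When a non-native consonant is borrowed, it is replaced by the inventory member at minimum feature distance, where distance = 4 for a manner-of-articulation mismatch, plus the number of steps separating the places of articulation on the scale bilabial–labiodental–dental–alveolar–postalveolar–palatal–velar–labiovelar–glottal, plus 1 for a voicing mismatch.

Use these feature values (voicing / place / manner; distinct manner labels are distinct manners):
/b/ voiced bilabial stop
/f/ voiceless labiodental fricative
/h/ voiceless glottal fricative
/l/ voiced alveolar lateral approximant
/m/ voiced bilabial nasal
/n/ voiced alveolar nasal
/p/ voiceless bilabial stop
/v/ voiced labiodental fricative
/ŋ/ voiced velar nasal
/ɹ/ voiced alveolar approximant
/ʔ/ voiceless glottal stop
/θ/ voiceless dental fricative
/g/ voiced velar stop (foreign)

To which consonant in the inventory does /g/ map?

/ʔ/ is closest: same manner (stop), place distance 2 (velar→glottal), voicing differs (+1); total 3. Next closest is /ŋ/ at distance 4.

ʔ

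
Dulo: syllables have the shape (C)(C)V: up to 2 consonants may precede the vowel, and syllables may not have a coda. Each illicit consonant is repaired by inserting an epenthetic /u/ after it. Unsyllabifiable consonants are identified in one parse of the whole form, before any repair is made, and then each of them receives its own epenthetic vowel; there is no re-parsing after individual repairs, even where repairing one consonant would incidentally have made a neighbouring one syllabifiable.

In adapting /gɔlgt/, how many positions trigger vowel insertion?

3

The unsyllabifiable consonants are /l/, /g/, /t/; each receives one epenthetic vowel.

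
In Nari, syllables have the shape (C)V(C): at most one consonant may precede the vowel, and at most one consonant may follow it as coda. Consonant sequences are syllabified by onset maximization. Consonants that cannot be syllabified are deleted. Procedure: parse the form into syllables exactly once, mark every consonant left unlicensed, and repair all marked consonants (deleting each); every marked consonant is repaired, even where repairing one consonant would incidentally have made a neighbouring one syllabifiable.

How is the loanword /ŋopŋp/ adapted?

The consonants /ŋ/, /p/ cannot be parsed into a legal (C)V(C) syllable (at most one coda consonant is licensed; onsets are limited to one consonant).
Deletion applies to /ŋ/, /p/.

ŋop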